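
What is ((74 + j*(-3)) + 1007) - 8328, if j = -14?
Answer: -7205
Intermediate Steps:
((74 + j*(-3)) + 1007) - 8328 = ((74 - 14*(-3)) + 1007) - 8328 = ((74 + 42) + 1007) - 8328 = (116 + 1007) - 8328 = 1123 - 8328 = -7205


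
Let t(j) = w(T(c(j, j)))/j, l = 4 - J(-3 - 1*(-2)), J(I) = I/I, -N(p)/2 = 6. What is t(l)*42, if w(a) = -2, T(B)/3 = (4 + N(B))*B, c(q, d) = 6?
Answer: -28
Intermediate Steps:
N(p) = -12 (N(p) = -2*6 = -12)
J(I) = 1
l = 3 (l = 4 - 1*1 = 4 - 1 = 3)
T(B) = -24*B (T(B) = 3*((4 - 12)*B) = 3*(-8*B) = -24*B)
t(j) = -2/j
t(l)*42 = -2/3*42 = -28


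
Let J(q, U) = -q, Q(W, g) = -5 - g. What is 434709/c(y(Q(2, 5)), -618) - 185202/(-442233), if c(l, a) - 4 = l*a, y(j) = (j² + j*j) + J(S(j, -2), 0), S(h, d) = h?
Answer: -18689765605/6376803312 ≈ -2.9309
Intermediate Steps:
y(j) = -j + 2*j² (y(j) = (j² + j*j) - j = (j² + j²) - j = 2*j² - j = -j + 2*j²)
c(l, a) = 4 + a*l (c(l, a) = 4 + l*a = 4 + a*l)
434709/c(y(Q(2, 5)), -618) - 185202/(-442233) = 434709/(4 - 618*(-5 - 1*5)*(-1 + 2*(-5 - 1*5))) - 185202/(-442233) = 434709/(4 - 618*(-5 - 5)*(-1 + 2*(-5 - 5))) - 185202*(-1/442233) = 434709/(4 - (-6180)*(-1 + 2*(-10))) + 20578/49137 = 434709/(4 - (-6180)*(-1 - 20)) + 20578/49137 = 434709/(4 - (-6180)*(-21)) + 20578/49137 = 434709/(4 - 618*210) + 20578/49137 = 434709/(4 - 129780) + 20578/49137 = 434709/(-129776) + 20578/49137 = 434709*(-1/129776) + 20578/49137 = -434709/129776 + 20578/49137 = -18689765605/6376803312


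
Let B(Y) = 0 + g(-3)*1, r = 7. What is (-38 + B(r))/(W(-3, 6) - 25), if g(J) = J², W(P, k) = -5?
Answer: 29/30 ≈ 0.96667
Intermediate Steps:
B(Y) = 9 (B(Y) = 0 + (-3)²*1 = 0 + 9*1 = 0 + 9 = 9)
(-38 + B(r))/(W(-3, 6) - 25) = (-38 + 9)/(-5 - 25) = -29/(-30) = -1/30*(-29) = 29/30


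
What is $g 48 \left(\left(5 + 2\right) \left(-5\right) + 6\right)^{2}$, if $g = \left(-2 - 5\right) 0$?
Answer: $0$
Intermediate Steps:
$g = 0$ ($g = \left(-7\right) 0 = 0$)
$g 48 \left(\left(5 + 2\right) \left(-5\right) + 6\right)^{2} = 0 \cdot 48 \left(\left(5 + 2\right) \left(-5\right) + 6\right)^{2} = 0 \left(7 \left(-5\right) + 6\right)^{2} = 0 \left(-35 + 6\right)^{2} = 0 \left(-29\right)^{2} = 0 \cdot 841 = 0$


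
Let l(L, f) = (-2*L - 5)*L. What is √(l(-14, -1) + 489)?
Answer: √167 ≈ 12.923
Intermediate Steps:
l(L, f) = L*(-5 - 2*L) (l(L, f) = (-5 - 2*L)*L = L*(-5 - 2*L))
√(l(-14, -1) + 489) = √(-1*(-14)*(5 + 2*(-14)) + 489) = √(-1*(-14)*(5 - 28) + 489) = √(-1*(-14)*(-23) + 489) = √(-322 + 489) = √167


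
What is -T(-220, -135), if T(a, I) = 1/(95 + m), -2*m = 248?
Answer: 1/29 ≈ 0.034483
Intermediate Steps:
m = -124 (m = -½*248 = -124)
T(a, I) = -1/29 (T(a, I) = 1/(95 - 124) = 1/(-29) = -1/29)
-T(-220, -135) = -1*(-1/29) = 1/29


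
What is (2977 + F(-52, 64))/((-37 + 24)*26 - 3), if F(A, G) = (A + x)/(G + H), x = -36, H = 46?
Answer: -14881/1705 ≈ -8.7279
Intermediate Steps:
F(A, G) = (-36 + A)/(46 + G) (F(A, G) = (A - 36)/(G + 46) = (-36 + A)/(46 + G))
(2977 + F(-52, 64))/((-37 + 24)*26 - 3) = (2977 + (-36 - 52)/(46 + 64))/((-37 + 24)*26 - 3) = (2977 - 88/110)/(-13*26 - 3) = (2977 + (1/110)*(-88))/(-338 - 3) = (2977 - ⅘)/(-341) = (14881/5)*(-1/341) = -14881/1705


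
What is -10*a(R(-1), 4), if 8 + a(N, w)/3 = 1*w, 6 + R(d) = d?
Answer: 120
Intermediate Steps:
R(d) = -6 + d
a(N, w) = -24 + 3*w (a(N, w) = -24 + 3*(1*w) = -24 + 3*w)
-10*a(R(-1), 4) = -10*(-24 + 3*4) = -10*(-24 + 12) = -10*(-12) = 120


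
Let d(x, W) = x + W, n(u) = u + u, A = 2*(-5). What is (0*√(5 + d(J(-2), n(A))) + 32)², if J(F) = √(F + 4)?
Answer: 1024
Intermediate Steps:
A = -10
n(u) = 2*u
J(F) = √(4 + F)
d(x, W) = W + x
(0*√(5 + d(J(-2), n(A))) + 32)² = (0*√(5 + (2*(-10) + √(4 - 2))) + 32)² = (0*√(5 + (-20 + √2)) + 32)² = (0*√(-15 + √2) + 32)² = (0 + 32)² = 32² = 1024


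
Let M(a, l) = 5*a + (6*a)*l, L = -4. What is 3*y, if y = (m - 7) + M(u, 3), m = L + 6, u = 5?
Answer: 330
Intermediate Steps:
M(a, l) = 5*a + 6*a*l
m = 2 (m = -4 + 6 = 2)
y = 110 (y = (2 - 7) + 5*(5 + 6*3) = -5 + 5*(5 + 18) = -5 + 5*23 = -5 + 115 = 110)
3*y = 3*110 = 330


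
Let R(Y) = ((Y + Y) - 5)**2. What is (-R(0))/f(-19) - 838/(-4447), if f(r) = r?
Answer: 127097/84493 ≈ 1.5042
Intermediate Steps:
R(Y) = (-5 + 2*Y)**2 (R(Y) = (2*Y - 5)**2 = (-5 + 2*Y)**2)
(-R(0))/f(-19) - 838/(-4447) = -(-5 + 2*0)**2/(-19) - 838/(-4447) = -(-5 + 0)**2*(-1/19) - 838*(-1/4447) = -1*(-5)**2*(-1/19) + 838/4447 = -1*25*(-1/19) + 838/4447 = -25*(-1/19) + 838/4447 = 25/19 + 838/4447 = 127097/84493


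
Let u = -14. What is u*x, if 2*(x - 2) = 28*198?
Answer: -38836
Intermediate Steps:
x = 2774 (x = 2 + (28*198)/2 = 2 + (½)*5544 = 2 + 2772 = 2774)
u*x = -14*2774 = -38836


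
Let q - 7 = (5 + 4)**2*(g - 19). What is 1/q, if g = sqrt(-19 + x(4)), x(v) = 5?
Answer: -766/1219439 - 81*I*sqrt(14)/2438878 ≈ -0.00062816 - 0.00012427*I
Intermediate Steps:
g = I*sqrt(14) (g = sqrt(-19 + 5) = sqrt(-14) = I*sqrt(14) ≈ 3.7417*I)
q = -1532 + 81*I*sqrt(14) (q = 7 + (5 + 4)**2*(I*sqrt(14) - 19) = 7 + 9**2*(-19 + I*sqrt(14)) = 7 + 81*(-19 + I*sqrt(14)) = 7 + (-1539 + 81*I*sqrt(14)) = -1532 + 81*I*sqrt(14) ≈ -1532.0 + 303.07*I)
1/q = 1/(-1532 + 81*I*sqrt(14))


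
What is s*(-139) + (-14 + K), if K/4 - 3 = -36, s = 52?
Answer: -7374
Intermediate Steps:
K = -132 (K = 12 + 4*(-36) = 12 - 144 = -132)
s*(-139) + (-14 + K) = 52*(-139) + (-14 - 132) = -7228 - 146 = -7374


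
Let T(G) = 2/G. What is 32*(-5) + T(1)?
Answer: -158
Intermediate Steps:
32*(-5) + T(1) = 32*(-5) + 2/1 = -160 + 2*1 = -160 + 2 = -158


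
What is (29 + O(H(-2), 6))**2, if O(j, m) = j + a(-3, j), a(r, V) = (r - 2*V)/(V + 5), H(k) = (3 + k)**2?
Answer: 30625/36 ≈ 850.69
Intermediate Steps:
a(r, V) = (r - 2*V)/(5 + V)
O(j, m) = j + (-3 - 2*j)/(5 + j)
(29 + O(H(-2), 6))**2 = (29 + (-3 + ((3 - 2)**2)**2 + 3*(3 - 2)**2)/(5 + (3 - 2)**2))**2 = (29 + (-3 + (1**2)**2 + 3*1**2)/(5 + 1**2))**2 = (29 + (-3 + 1**2 + 3*1)/(5 + 1))**2 = (29 + (-3 + 1 + 3)/6)**2 = (29 + (1/6)*1)**2 = (29 + 1/6)**2 = (175/6)**2 = 30625/36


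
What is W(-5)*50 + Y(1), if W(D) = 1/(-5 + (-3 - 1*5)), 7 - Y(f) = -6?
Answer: 119/13 ≈ 9.1538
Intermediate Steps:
Y(f) = 13 (Y(f) = 7 - 1*(-6) = 7 + 6 = 13)
W(D) = -1/13 (W(D) = 1/(-5 + (-3 - 5)) = 1/(-5 - 8) = 1/(-13) = -1/13)
W(-5)*50 + Y(1) = -1/13*50 + 13 = -50/13 + 13 = 119/13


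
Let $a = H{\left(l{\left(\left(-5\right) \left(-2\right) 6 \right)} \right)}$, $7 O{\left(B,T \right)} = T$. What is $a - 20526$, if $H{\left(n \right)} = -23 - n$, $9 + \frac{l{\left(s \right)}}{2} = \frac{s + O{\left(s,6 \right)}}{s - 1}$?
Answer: $- \frac{8480155}{413} \approx -20533.0$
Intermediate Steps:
$O{\left(B,T \right)} = \frac{T}{7}$
$l{\left(s \right)} = -18 + \frac{2 \left(\frac{6}{7} + s\right)}{-1 + s}$ ($l{\left(s \right)} = -18 + 2 \frac{s + \frac{1}{7} \cdot 6}{s - 1} = -18 + 2 \frac{s + \frac{6}{7}}{-1 + s} = -18 + 2 \frac{\frac{6}{7} + s}{-1 + s} = -18 + \frac{2 \left(\frac{6}{7} + s\right)}{-1 + s}$)
$a = - \frac{2917}{413}$ ($a = -23 - \frac{2 \left(69 - 56 \left(-5\right) \left(-2\right) 6\right)}{7 \left(-1 + \left(-5\right) \left(-2\right) 6\right)} = -23 - \frac{2 \left(69 - 56 \cdot 10 \cdot 6\right)}{7 \left(-1 + 10 \cdot 6\right)} = -23 - \frac{2 \left(69 - 3360\right)}{7 \left(-1 + 60\right)} = -23 - \frac{2 \left(69 - 3360\right)}{7 \cdot 59} = -23 - \frac{2}{7} \cdot \frac{1}{59} \left(-3291\right) = -23 - - \frac{6582}{413} = -23 + \frac{6582}{413} = - \frac{2917}{413} \approx -7.063$)
$a - 20526 = - \frac{2917}{413} - 20526 = - \frac{8480155}{413}$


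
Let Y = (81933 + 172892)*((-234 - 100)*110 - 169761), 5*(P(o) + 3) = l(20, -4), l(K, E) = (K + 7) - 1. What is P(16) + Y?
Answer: -263108086614/5 ≈ -5.2622e+10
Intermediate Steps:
l(K, E) = 6 + K (l(K, E) = (7 + K) - 1 = 6 + K)
P(o) = 11/5 (P(o) = -3 + (6 + 20)/5 = -3 + (⅕)*26 = -3 + 26/5 = 11/5)
Y = -52621617325 (Y = 254825*(-334*110 - 169761) = 254825*(-36740 - 169761) = 254825*(-206501) = -52621617325)
P(16) + Y = 11/5 - 52621617325 = -263108086614/5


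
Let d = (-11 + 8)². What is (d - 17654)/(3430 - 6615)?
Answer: 3529/637 ≈ 5.5400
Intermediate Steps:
d = 9 (d = (-3)² = 9)
(d - 17654)/(3430 - 6615) = (9 - 17654)/(3430 - 6615) = -17645/(-3185) = -17645*(-1/3185) = 3529/637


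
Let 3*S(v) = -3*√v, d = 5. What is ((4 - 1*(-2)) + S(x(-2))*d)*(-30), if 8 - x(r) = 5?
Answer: -180 + 150*√3 ≈ 79.808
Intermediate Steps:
x(r) = 3 (x(r) = 8 - 1*5 = 8 - 5 = 3)
S(v) = -√v (S(v) = (-3*√v)/3 = -√v)
((4 - 1*(-2)) + S(x(-2))*d)*(-30) = ((4 - 1*(-2)) - √3*5)*(-30) = ((4 + 2) - 5*√3)*(-30) = (6 - 5*√3)*(-30) = -180 + 150*√3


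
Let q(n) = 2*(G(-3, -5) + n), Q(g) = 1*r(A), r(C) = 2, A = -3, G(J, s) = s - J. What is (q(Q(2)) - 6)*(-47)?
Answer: 282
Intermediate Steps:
Q(g) = 2 (Q(g) = 1*2 = 2)
q(n) = -4 + 2*n (q(n) = 2*((-5 - 1*(-3)) + n) = 2*((-5 + 3) + n) = 2*(-2 + n) = -4 + 2*n)
(q(Q(2)) - 6)*(-47) = ((-4 + 2*2) - 6)*(-47) = ((-4 + 4) - 6)*(-47) = (0 - 6)*(-47) = -6*(-47) = 282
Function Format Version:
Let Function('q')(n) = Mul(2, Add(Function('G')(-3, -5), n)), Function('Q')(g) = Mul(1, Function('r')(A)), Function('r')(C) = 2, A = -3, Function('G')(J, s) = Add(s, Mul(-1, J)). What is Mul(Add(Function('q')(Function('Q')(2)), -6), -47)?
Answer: 282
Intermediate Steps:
Function('Q')(g) = 2 (Function('Q')(g) = Mul(1, 2) = 2)
Function('q')(n) = Add(-4, Mul(2, n)) (Function('q')(n) = Mul(2, Add(Add(-5, Mul(-1, -3)), n)) = Mul(2, Add(Add(-5, 3), n)) = Mul(2, Add(-2, n)) = Add(-4, Mul(2, n)))
Mul(Add(Function('q')(Function('Q')(2)), -6), -47) = Mul(Add(Add(-4, Mul(2, 2)), -6), -47) = Mul(Add(Add(-4, 4), -6), -47) = Mul(Add(0, -6), -47) = Mul(-6, -47) = 282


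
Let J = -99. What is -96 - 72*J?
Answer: 7032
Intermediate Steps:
-96 - 72*J = -96 - 72*(-99) = -96 + 7128 = 7032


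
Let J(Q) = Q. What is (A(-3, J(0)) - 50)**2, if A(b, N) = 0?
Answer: 2500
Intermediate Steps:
(A(-3, J(0)) - 50)**2 = (0 - 50)**2 = (-50)**2 = 2500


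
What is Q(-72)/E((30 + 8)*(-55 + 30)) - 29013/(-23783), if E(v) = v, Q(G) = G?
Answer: 14637363/11296925 ≈ 1.2957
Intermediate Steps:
Q(-72)/E((30 + 8)*(-55 + 30)) - 29013/(-23783) = -72*1/((-55 + 30)*(30 + 8)) - 29013/(-23783) = -72/(38*(-25)) - 29013*(-1/23783) = -72/(-950) + 29013/23783 = -72*(-1/950) + 29013/23783 = 36/475 + 29013/23783 = 14637363/11296925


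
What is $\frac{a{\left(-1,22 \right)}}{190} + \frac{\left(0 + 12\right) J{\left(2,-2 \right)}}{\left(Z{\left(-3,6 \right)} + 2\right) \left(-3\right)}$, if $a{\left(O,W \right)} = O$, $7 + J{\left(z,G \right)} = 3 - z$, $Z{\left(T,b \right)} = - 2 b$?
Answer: $- \frac{457}{190} \approx -2.4053$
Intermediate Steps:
$J{\left(z,G \right)} = -4 - z$ ($J{\left(z,G \right)} = -7 - \left(-3 + z\right) = -4 - z$)
$\frac{a{\left(-1,22 \right)}}{190} + \frac{\left(0 + 12\right) J{\left(2,-2 \right)}}{\left(Z{\left(-3,6 \right)} + 2\right) \left(-3\right)} = - \frac{1}{190} + \frac{\left(0 + 12\right) \left(-4 - 2\right)}{\left(\left(-2\right) 6 + 2\right) \left(-3\right)} = \left(-1\right) \frac{1}{190} + \frac{12 \left(-4 - 2\right)}{\left(-12 + 2\right) \left(-3\right)} = - \frac{1}{190} + \frac{12 \left(-6\right)}{\left(-10\right) \left(-3\right)} = - \frac{1}{190} - \frac{72}{30} = - \frac{1}{190} - \frac{12}{5} = - \frac{457}{190}$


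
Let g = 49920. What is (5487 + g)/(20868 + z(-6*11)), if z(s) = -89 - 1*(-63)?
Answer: 55407/20842 ≈ 2.6584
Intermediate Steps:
z(s) = -26 (z(s) = -89 + 63 = -26)
(5487 + g)/(20868 + z(-6*11)) = (5487 + 49920)/(20868 - 26) = 55407/20842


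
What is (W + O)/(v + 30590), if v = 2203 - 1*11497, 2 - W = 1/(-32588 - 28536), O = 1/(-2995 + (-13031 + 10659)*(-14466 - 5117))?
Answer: 5678207065493/60461053605484224 ≈ 9.3915e-5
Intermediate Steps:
O = 1/46447881 (O = 1/(-2995 - 2372*(-19583)) = 1/(-2995 + 46450876) = 1/46447881 ≈ 2.1530e-8)
W = 122249/61124 (W = 2 - 1/(-32588 - 28536) = 2 - 1/(-61124) = 2 - 1*(-1/61124) = 2 + 1/61124 = 122249/61124 ≈ 2.0000)
v = -9294 (v = 2203 - 11497 = -9294)
(W + O)/(v + 30590) = (122249/61124 + 1/46447881)/(-9294 + 30590) = (5678207065493/2839080278244)/21296 = (5678207065493/2839080278244)*(1/21296) = 5678207065493/60461053605484224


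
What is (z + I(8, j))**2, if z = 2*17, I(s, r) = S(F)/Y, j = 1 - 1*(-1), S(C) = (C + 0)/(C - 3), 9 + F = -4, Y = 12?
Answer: 42784681/36864 ≈ 1160.6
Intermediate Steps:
F = -13 (F = -9 - 4 = -13)
S(C) = C/(-3 + C)
j = 2 (j = 1 + 1 = 2)
I(s, r) = 13/192 (I(s, r) = -13/(-3 - 13)/12 = -13/(-16)*(1/12) = -13*(-1/16)*(1/12) = (13/16)*(1/12) = 13/192)
z = 34
(z + I(8, j))**2 = (34 + 13/192)**2 = (6541/192)**2 = 42784681/36864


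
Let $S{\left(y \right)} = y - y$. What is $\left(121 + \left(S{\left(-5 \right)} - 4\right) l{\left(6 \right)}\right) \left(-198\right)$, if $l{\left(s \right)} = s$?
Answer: $-19206$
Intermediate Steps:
$S{\left(y \right)} = 0$
$\left(121 + \left(S{\left(-5 \right)} - 4\right) l{\left(6 \right)}\right) \left(-198\right) = \left(121 + \left(0 - 4\right) 6\right) \left(-198\right) = \left(121 - 24\right) \left(-198\right) = 97 \left(-198\right) = -19206$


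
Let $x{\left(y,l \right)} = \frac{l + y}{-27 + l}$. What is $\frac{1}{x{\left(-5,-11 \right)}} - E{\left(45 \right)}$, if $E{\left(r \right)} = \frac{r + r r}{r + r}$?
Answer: $- \frac{165}{8} \approx -20.625$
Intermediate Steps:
$x{\left(y,l \right)} = \frac{l + y}{-27 + l}$
$E{\left(r \right)} = \frac{r + r^{2}}{2 r}$
$\frac{1}{x{\left(-5,-11 \right)}} - E{\left(45 \right)} = \frac{1}{\frac{1}{-27 - 11} \left(-11 - 5\right)} - \left(\frac{1}{2} + \frac{1}{2} \cdot 45\right) = \frac{1}{\frac{1}{-38} \left(-16\right)} - \left(\frac{1}{2} + \frac{45}{2}\right) = \frac{1}{\left(- \frac{1}{38}\right) \left(-16\right)} - 23 = \frac{1}{\frac{8}{19}} - 23 = \frac{19}{8} - 23 = - \frac{165}{8}$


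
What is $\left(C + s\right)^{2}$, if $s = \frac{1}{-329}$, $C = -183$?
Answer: $\frac{3625003264}{108241} \approx 33490.0$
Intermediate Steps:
$s = - \frac{1}{329} \approx -0.0030395$
$\left(C + s\right)^{2} = \left(-183 - \frac{1}{329}\right)^{2} = \left(- \frac{60208}{329}\right)^{2} = \frac{3625003264}{108241}$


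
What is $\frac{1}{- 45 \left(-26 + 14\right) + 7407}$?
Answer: $\frac{1}{7947} \approx 0.00012583$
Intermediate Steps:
$\frac{1}{- 45 \left(-26 + 14\right) + 7407} = \frac{1}{\left(-45\right) \left(-12\right) + 7407} = \frac{1}{540 + 7407} = \frac{1}{7947}$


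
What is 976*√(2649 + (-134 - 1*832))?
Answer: 2928*√187 ≈ 40040.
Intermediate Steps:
976*√(2649 + (-134 - 1*832)) = 976*√(2649 + (-134 - 832)) = 976*√(2649 - 966) = 976*√1683 = 976*(3*√187) = 2928*√187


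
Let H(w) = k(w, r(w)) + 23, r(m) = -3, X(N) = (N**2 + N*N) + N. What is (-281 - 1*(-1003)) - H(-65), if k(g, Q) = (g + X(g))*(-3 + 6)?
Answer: -24261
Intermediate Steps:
X(N) = N + 2*N**2 (X(N) = (N**2 + N**2) + N = 2*N**2 + N = N + 2*N**2)
k(g, Q) = 3*g + 3*g*(1 + 2*g) (k(g, Q) = (g + g*(1 + 2*g))*(-3 + 6) = (g + g*(1 + 2*g))*3 = 3*g + 3*g*(1 + 2*g))
H(w) = 23 + 6*w*(1 + w) (H(w) = 6*w*(1 + w) + 23 = 23 + 6*w*(1 + w))
(-281 - 1*(-1003)) - H(-65) = (-281 - 1*(-1003)) - (23 + 6*(-65) + 6*(-65)**2) = (-281 + 1003) - (23 - 390 + 6*4225) = 722 - (23 - 390 + 25350) = 722 - 1*24983 = 722 - 24983 = -24261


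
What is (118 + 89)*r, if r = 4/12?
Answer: 69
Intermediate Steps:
r = 1/3 (r = 4*(1/12) = 1/3 ≈ 0.33333)
(118 + 89)*r = (118 + 89)*(1/3) = 207*(1/3) = 69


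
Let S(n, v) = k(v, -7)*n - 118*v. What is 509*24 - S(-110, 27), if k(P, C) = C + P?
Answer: 17602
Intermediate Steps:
S(n, v) = -118*v + n*(-7 + v) (S(n, v) = (-7 + v)*n - 118*v = n*(-7 + v) - 118*v = -118*v + n*(-7 + v))
509*24 - S(-110, 27) = 509*24 - (-118*27 - 110*(-7 + 27)) = 12216 - (-3186 - 110*20) = 12216 - (-3186 - 2200) = 12216 - 1*(-5386) = 12216 + 5386 = 17602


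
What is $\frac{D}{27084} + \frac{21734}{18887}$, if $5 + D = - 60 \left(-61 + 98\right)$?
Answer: $\frac{546620081}{511535508} \approx 1.0686$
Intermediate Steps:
$D = -2225$ ($D = -5 - 60 \left(-61 + 98\right) = -5 - 2220 = -2225$)
$\frac{D}{27084} + \frac{21734}{18887} = - \frac{2225}{27084} + \frac{21734}{18887} = \frac{546620081}{511535508}$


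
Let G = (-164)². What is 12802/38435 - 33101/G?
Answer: -927914343/1033747760 ≈ -0.89762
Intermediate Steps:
G = 26896
12802/38435 - 33101/G = 12802/38435 - 33101/26896 = -927914343/1033747760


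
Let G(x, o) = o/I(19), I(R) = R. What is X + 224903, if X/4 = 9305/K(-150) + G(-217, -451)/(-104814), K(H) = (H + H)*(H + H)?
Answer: 111971875795957/497866500 ≈ 2.2490e+5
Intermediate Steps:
G(x, o) = o/19
K(H) = 4*H² (K(H) = (2*H)*(2*H) = 4*H²)
X = 206346457/497866500 (X = 4*(9305/((4*(-150)²)) + ((1/19)*(-451))/(-104814)) = 4*(9305/((4*22500)) - 451/19*(-1/104814)) = 4*(9305/90000 + 451/1991466) = 4*(9305*(1/90000) + 451/1991466) = 4*(1861/18000 + 451/1991466) = 4*(206346457/1991466000) = 206346457/497866500 ≈ 0.41446)
X + 224903 = 206346457/497866500 + 224903 = 111971875795957/497866500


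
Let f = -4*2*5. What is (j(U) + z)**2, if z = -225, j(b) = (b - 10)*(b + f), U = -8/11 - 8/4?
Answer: 1488030625/14641 ≈ 1.0163e+5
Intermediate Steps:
f = -40 (f = -8*5 = -40)
U = -30/11 (U = -8*1/11 - 8*1/4 = -8/11 - 2 = -30/11 ≈ -2.7273)
j(b) = (-40 + b)*(-10 + b) (j(b) = (b - 10)*(b - 40) = (-10 + b)*(-40 + b) = (-40 + b)*(-10 + b))
(j(U) + z)**2 = ((400 + (-30/11)**2 - 50*(-30/11)) - 225)**2 = ((400 + 900/121 + 1500/11) - 225)**2 = (65800/121 - 225)**2 = (38575/121)**2 = 1488030625/14641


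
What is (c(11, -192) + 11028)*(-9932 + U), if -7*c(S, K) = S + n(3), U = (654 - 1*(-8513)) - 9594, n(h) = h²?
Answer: -799466184/7 ≈ -1.1421e+8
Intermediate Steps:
U = -427 (U = (654 + 8513) - 9594 = 9167 - 9594 = -427)
c(S, K) = -9/7 - S/7 (c(S, K) = -(S + 3²)/7 = -(S + 9)/7 = -(9 + S)/7 = -9/7 - S/7)
(c(11, -192) + 11028)*(-9932 + U) = ((-9/7 - ⅐*11) + 11028)*(-9932 - 427) = ((-9/7 - 11/7) + 11028)*(-10359) = (-20/7 + 11028)*(-10359) = (77176/7)*(-10359) = -799466184/7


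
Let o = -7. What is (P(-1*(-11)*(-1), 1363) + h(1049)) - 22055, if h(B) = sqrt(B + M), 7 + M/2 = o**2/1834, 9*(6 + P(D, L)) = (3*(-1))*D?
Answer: -66172/3 + 2*sqrt(4440638)/131 ≈ -22025.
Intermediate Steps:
P(D, L) = -6 - D/3 (P(D, L) = -6 + ((3*(-1))*D)/9 = -6 + (-3*D)/9 = -6 - D/3)
M = -1827/131 (M = -14 + 2*((-7)**2/1834) = -14 + 2*(49*(1/1834)) = -14 + 2*(7/262) = -14 + 7/131 = -1827/131 ≈ -13.947)
h(B) = sqrt(-1827/131 + B) (h(B) = sqrt(B - 1827/131) = sqrt(-1827/131 + B))
(P(-1*(-11)*(-1), 1363) + h(1049)) - 22055 = ((-6 - (-1*(-11))*(-1)/3) + sqrt(-239337 + 17161*1049)/131) - 22055 = ((-6 - 11*(-1)/3) + sqrt(-239337 + 18001889)/131) - 22055 = ((-6 - 1/3*(-11)) + sqrt(17762552)/131) - 22055 = ((-6 + 11/3) + (2*sqrt(4440638))/131) - 22055 = (-7/3 + 2*sqrt(4440638)/131) - 22055 = -66172/3 + 2*sqrt(4440638)/131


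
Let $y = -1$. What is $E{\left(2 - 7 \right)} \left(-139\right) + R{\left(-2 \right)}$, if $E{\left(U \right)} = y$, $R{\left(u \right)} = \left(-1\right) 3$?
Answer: $136$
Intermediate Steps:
$R{\left(u \right)} = -3$
$E{\left(U \right)} = -1$
$E{\left(2 - 7 \right)} \left(-139\right) + R{\left(-2 \right)} = \left(-1\right) \left(-139\right) - 3 = 139 - 3 = 136$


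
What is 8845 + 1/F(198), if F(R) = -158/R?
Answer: 698656/79 ≈ 8843.8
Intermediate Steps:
8845 + 1/F(198) = 8845 + 1/(-158/198) = 8845 + 1/(-158*1/198) = 8845 + 1/(-79/99) = 8845 - 99/79 = 698656/79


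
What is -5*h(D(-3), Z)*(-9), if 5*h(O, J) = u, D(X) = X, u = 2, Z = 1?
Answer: 18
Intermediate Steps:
h(O, J) = ⅖ (h(O, J) = (⅕)*2 = ⅖)
-5*h(D(-3), Z)*(-9) = -5*⅖*(-9) = -2*(-9) = 18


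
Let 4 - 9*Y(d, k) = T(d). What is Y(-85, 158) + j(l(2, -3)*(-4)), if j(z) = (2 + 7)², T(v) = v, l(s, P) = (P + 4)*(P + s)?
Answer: 818/9 ≈ 90.889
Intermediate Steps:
l(s, P) = (4 + P)*(P + s)
Y(d, k) = 4/9 - d/9
j(z) = 81 (j(z) = 9² = 81)
Y(-85, 158) + j(l(2, -3)*(-4)) = (4/9 - ⅑*(-85)) + 81 = (4/9 + 85/9) + 81 = 89/9 + 81 = 818/9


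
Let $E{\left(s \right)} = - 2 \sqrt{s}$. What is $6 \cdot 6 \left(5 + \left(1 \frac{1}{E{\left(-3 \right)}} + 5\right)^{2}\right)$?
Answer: $1077 + 60 i \sqrt{3} \approx 1077.0 + 103.92 i$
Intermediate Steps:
$6 \cdot 6 \left(5 + \left(1 \frac{1}{E{\left(-3 \right)}} + 5\right)^{2}\right) = 6 \cdot 6 \left(5 + \left(1 \frac{1}{\left(-2\right) \sqrt{-3}} + 5\right)^{2}\right) = 6 \cdot 6 \left(5 + \left(1 \frac{1}{\left(-2\right) i \sqrt{3}} + 5\right)^{2}\right) = 6 \cdot 6 \left(5 + \left(1 \frac{i \sqrt{3}}{6} + 5\right)^{2}\right) = 6 \cdot 6 \left(5 + \left(\frac{i \sqrt{3}}{6} + 5\right)^{2}\right) = 6 \cdot 6 \left(5 + \left(5 + \frac{i \sqrt{3}}{6}\right)^{2}\right) = 6 \left(30 + 6 \left(5 + \frac{i \sqrt{3}}{6}\right)^{2}\right) = 180 + 36 \left(5 + \frac{i \sqrt{3}}{6}\right)^{2}$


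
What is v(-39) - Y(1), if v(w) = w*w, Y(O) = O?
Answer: 1520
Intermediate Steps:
v(w) = w²
v(-39) - Y(1) = (-39)² - 1*1 = 1521 - 1 = 1520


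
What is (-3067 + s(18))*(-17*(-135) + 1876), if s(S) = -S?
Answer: -12867535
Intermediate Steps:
(-3067 + s(18))*(-17*(-135) + 1876) = (-3067 - 1*18)*(-17*(-135) + 1876) = (-3067 - 18)*(2295 + 1876) = -3085*4171 = -12867535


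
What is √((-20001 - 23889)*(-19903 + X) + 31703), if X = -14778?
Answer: √1522180793 ≈ 39015.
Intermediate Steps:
√((-20001 - 23889)*(-19903 + X) + 31703) = √((-20001 - 23889)*(-19903 - 14778) + 31703) = √(-43890*(-34681) + 31703) = √(1522149090 + 31703) = √1522180793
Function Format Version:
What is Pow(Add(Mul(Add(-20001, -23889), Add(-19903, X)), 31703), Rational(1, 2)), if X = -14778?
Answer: Pow(1522180793, Rational(1, 2)) ≈ 39015.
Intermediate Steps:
Pow(Add(Mul(Add(-20001, -23889), Add(-19903, X)), 31703), Rational(1, 2)) = Pow(Add(Mul(Add(-20001, -23889), Add(-19903, -14778)), 31703), Rational(1, 2)) = Pow(Add(Mul(-43890, -34681), 31703), Rational(1, 2)) = Pow(Add(1522149090, 31703), Rational(1, 2)) = Pow(1522180793, Rational(1, 2))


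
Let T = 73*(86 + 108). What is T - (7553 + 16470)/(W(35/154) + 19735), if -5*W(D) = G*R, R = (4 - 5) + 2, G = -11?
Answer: 1397471017/98686 ≈ 14161.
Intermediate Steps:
R = 1 (R = -1 + 2 = 1)
W(D) = 11/5 (W(D) = -(-11)/5 = -⅕*(-11) = 11/5)
T = 14162 (T = 73*194 = 14162)
T - (7553 + 16470)/(W(35/154) + 19735) = 14162 - (7553 + 16470)/(11/5 + 19735) = 14162 - 24023/98686/5 = 14162 - 24023*5/98686 = 14162 - 1*120115/98686 = 14162 - 120115/98686 = 1397471017/98686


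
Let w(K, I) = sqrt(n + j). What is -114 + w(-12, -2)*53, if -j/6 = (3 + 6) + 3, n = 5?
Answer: -114 + 53*I*sqrt(67) ≈ -114.0 + 433.82*I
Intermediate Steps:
j = -72 (j = -6*((3 + 6) + 3) = -6*(9 + 3) = -6*12 = -72)
w(K, I) = I*sqrt(67) (w(K, I) = sqrt(5 - 72) = sqrt(-67) = I*sqrt(67))
-114 + w(-12, -2)*53 = -114 + (I*sqrt(67))*53 = -114 + 53*I*sqrt(67)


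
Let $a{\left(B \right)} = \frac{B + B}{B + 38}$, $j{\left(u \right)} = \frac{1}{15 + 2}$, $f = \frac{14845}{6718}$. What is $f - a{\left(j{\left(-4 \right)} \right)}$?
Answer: $\frac{9591279}{4346546} \approx 2.2066$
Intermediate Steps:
$f = \frac{14845}{6718}$ ($f = 14845 \cdot \frac{1}{6718} = \frac{14845}{6718} \approx 2.2097$)
$j{\left(u \right)} = \frac{1}{17}$
$a{\left(B \right)} = \frac{2 B}{38 + B}$
$f - a{\left(j{\left(-4 \right)} \right)} = \frac{14845}{6718} - 2 \cdot \frac{1}{17} \frac{1}{38 + \frac{1}{17}} = \frac{14845}{6718} - 2 \cdot \frac{1}{17} \frac{1}{\frac{647}{17}} = \frac{14845}{6718} - 2 \cdot \frac{1}{17} \cdot \frac{17}{647} = \frac{14845}{6718} - \frac{2}{647} = \frac{9591279}{4346546}$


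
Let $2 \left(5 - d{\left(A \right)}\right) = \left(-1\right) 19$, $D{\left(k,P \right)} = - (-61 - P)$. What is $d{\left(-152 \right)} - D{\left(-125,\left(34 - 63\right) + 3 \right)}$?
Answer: $- \frac{41}{2} \approx -20.5$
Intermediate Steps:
$D{\left(k,P \right)} = 61 + P$
$d{\left(A \right)} = \frac{29}{2}$ ($d{\left(A \right)} = 5 - \frac{\left(-1\right) 19}{2} = 5 - - \frac{19}{2} = 5 + \frac{19}{2} = \frac{29}{2}$)
$d{\left(-152 \right)} - D{\left(-125,\left(34 - 63\right) + 3 \right)} = \frac{29}{2} - \left(61 + \left(\left(34 - 63\right) + 3\right)\right) = \frac{29}{2} - \left(61 + \left(-29 + 3\right)\right) = \frac{29}{2} - \left(61 - 26\right) = \frac{29}{2} - 35 = - \frac{41}{2}$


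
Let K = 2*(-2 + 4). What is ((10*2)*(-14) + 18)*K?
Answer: -1048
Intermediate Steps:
K = 4 (K = 2*2 = 4)
((10*2)*(-14) + 18)*K = ((10*2)*(-14) + 18)*4 = (20*(-14) + 18)*4 = (-280 + 18)*4 = -262*4 = -1048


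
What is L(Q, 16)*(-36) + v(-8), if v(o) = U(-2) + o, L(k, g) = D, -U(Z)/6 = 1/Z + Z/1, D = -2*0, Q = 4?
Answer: 7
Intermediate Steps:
D = 0
U(Z) = -6*Z - 6/Z (U(Z) = -6*(1/Z + Z/1) = -6*(1/Z + Z*1) = -6*(1/Z + Z) = -6*(Z + 1/Z) = -6*Z - 6/Z)
L(k, g) = 0
v(o) = 15 + o (v(o) = (-6*(-2) - 6/(-2)) + o = (12 - 6*(-½)) + o = (12 + 3) + o = 15 + o)
L(Q, 16)*(-36) + v(-8) = 0*(-36) + (15 - 8) = 0 + 7 = 7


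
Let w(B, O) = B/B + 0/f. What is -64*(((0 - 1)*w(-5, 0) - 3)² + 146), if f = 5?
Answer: -10368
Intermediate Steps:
w(B, O) = 1 (w(B, O) = B/B + 0/5 = 1 + 0*(⅕) = 1 + 0 = 1)
-64*(((0 - 1)*w(-5, 0) - 3)² + 146) = -64*(((0 - 1)*1 - 3)² + 146) = -64*((-1*1 - 3)² + 146) = -64*((-1 - 3)² + 146) = -64*((-4)² + 146) = -64*(16 + 146) = -64*162 = -10368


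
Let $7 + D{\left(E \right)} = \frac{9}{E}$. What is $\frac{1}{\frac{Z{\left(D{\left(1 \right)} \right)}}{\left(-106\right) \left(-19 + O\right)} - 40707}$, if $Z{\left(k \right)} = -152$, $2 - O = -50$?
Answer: $- \frac{1749}{71196467} \approx -2.4566 \cdot 10^{-5}$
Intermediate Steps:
$O = 52$ ($O = 2 - -50 = 2 + 50 = 52$)
$D{\left(E \right)} = -7 + \frac{9}{E}$
$\frac{1}{\frac{Z{\left(D{\left(1 \right)} \right)}}{\left(-106\right) \left(-19 + O\right)} - 40707} = \frac{1}{- \frac{152}{\left(-106\right) \left(-19 + 52\right)} - 40707} = \frac{1}{- \frac{152}{\left(-106\right) 33} - 40707} = \frac{1}{- \frac{152}{-3498} - 40707} = \frac{1}{\left(-152\right) \left(- \frac{1}{3498}\right) - 40707} = \frac{1}{\frac{76}{1749} - 40707} = \frac{1}{- \frac{71196467}{1749}} = - \frac{1749}{71196467}$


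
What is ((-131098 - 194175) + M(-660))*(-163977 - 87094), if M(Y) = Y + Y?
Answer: 81998031103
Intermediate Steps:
M(Y) = 2*Y
((-131098 - 194175) + M(-660))*(-163977 - 87094) = ((-131098 - 194175) + 2*(-660))*(-163977 - 87094) = (-325273 - 1320)*(-251071) = -326593*(-251071) = 81998031103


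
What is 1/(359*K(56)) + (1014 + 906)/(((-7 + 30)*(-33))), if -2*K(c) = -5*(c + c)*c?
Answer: -3602636547/1424167360 ≈ -2.5296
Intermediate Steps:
K(c) = 5*c² (K(c) = -(-5)*(c + c)*c/2 = -(-5)*(2*c)*c/2 = -(-5)*2*c²/2 = -(-5)*c² = 5*c²)
1/(359*K(56)) + (1014 + 906)/(((-7 + 30)*(-33))) = 1/(359*((5*56²))) + (1014 + 906)/(((-7 + 30)*(-33))) = 1/(359*((5*3136))) + 1920/((23*(-33))) = (1/359)/15680 + 1920/(-759) = (1/359)*(1/15680) + 1920*(-1/759) = 1/5629120 - 640/253 = -3602636547/1424167360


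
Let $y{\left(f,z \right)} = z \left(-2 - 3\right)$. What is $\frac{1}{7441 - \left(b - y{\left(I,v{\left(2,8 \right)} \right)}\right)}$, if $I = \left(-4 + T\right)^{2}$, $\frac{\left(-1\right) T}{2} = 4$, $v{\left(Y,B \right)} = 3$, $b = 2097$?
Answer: $\frac{1}{5329} \approx 0.00018765$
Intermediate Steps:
$T = -8$ ($T = \left(-2\right) 4 = -8$)
$I = 144$ ($I = \left(-4 - 8\right)^{2} = \left(-12\right)^{2} = 144$)
$y{\left(f,z \right)} = - 5 z$ ($y{\left(f,z \right)} = z \left(-5\right) = - 5 z$)
$\frac{1}{7441 - \left(b - y{\left(I,v{\left(2,8 \right)} \right)}\right)} = \frac{1}{7441 - 2112} = \frac{1}{5329}$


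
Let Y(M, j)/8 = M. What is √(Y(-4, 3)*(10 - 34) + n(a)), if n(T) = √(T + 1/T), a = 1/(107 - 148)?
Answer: √(1291008 + 1189*I*√82)/41 ≈ 27.713 + 0.11556*I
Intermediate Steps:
Y(M, j) = 8*M
a = -1/41 (a = 1/(-41) = -1/41 ≈ -0.024390)
√(Y(-4, 3)*(10 - 34) + n(a)) = √((8*(-4))*(10 - 34) + √(-1/41 + 1/(-1/41))) = √(-32*(-24) + √(-1/41 - 41)) = √(768 + √(-1682/41)) = √(768 + 29*I*√82/41)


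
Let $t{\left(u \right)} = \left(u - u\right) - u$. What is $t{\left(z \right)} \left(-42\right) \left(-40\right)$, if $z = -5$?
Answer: $8400$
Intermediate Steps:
$t{\left(u \right)} = - u$ ($t{\left(u \right)} = 0 - u = - u$)
$t{\left(z \right)} \left(-42\right) \left(-40\right) = \left(-1\right) \left(-5\right) \left(-42\right) \left(-40\right) = 5 \left(-42\right) \left(-40\right) = \left(-210\right) \left(-40\right) = 8400$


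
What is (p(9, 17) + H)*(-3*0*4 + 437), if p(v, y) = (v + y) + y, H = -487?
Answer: -194028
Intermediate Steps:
p(v, y) = v + 2*y
(p(9, 17) + H)*(-3*0*4 + 437) = ((9 + 2*17) - 487)*(-3*0*4 + 437) = ((9 + 34) - 487)*(0*4 + 437) = (43 - 487)*(0 + 437) = -444*437 = -194028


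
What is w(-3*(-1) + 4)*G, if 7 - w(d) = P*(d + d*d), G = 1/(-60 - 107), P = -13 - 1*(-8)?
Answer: -287/167 ≈ -1.7186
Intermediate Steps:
P = -5 (P = -13 + 8 = -5)
G = -1/167 (G = 1/(-167) = -1/167 ≈ -0.0059880)
w(d) = 7 + 5*d + 5*d² (w(d) = 7 - (-5)*(d + d*d) = 7 - (-5)*(d + d²) = 7 - (-5*d - 5*d²) = 7 + (5*d + 5*d²) = 7 + 5*d + 5*d²)
w(-3*(-1) + 4)*G = (7 + 5*(-3*(-1) + 4) + 5*(-3*(-1) + 4)²)*(-1/167) = (7 + 5*(3 + 4) + 5*(3 + 4)²)*(-1/167) = (7 + 5*7 + 5*7²)*(-1/167) = (7 + 35 + 5*49)*(-1/167) = (7 + 35 + 245)*(-1/167) = 287*(-1/167) = -287/167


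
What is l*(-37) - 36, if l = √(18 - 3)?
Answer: -36 - 37*√15 ≈ -179.30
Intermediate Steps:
l = √15 ≈ 3.8730
l*(-37) - 36 = √15*(-37) - 36 = -37*√15 - 36 = -36 - 37*√15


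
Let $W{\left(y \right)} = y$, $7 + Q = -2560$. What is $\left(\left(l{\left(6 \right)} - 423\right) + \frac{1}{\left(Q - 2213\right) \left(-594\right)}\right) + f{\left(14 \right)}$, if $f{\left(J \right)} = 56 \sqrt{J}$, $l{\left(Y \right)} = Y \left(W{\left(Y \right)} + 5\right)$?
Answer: $- \frac{1013637239}{2839320} + 56 \sqrt{14} \approx -147.47$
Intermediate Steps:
$Q = -2567$ ($Q = -7 - 2560 = -2567$)
$l{\left(Y \right)} = Y \left(5 + Y\right)$ ($l{\left(Y \right)} = Y \left(Y + 5\right) = Y \left(5 + Y\right)$)
$\left(\left(l{\left(6 \right)} - 423\right) + \frac{1}{\left(Q - 2213\right) \left(-594\right)}\right) + f{\left(14 \right)} = \left(\left(6 \left(5 + 6\right) - 423\right) + \frac{1}{\left(-2567 - 2213\right) \left(-594\right)}\right) + 56 \sqrt{14} = \left(\left(6 \cdot 11 - 423\right) + \frac{1}{-4780} \left(- \frac{1}{594}\right)\right) + 56 \sqrt{14} = \left(\left(66 - 423\right) - - \frac{1}{2839320}\right) + 56 \sqrt{14} = \left(-357 + \frac{1}{2839320}\right) + 56 \sqrt{14} = - \frac{1013637239}{2839320} + 56 \sqrt{14}$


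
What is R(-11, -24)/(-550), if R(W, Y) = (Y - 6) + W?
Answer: 41/550 ≈ 0.074546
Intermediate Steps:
R(W, Y) = -6 + W + Y (R(W, Y) = (-6 + Y) + W = -6 + W + Y)
R(-11, -24)/(-550) = (-6 - 11 - 24)/(-550) = -41*(-1/550) = 41/550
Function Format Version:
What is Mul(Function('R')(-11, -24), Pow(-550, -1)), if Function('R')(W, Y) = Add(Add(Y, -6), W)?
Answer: Rational(41, 550) ≈ 0.074546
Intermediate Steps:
Function('R')(W, Y) = Add(-6, W, Y) (Function('R')(W, Y) = Add(Add(-6, Y), W) = Add(-6, W, Y))
Mul(Function('R')(-11, -24), Pow(-550, -1)) = Mul(Add(-6, -11, -24), Pow(-550, -1)) = Mul(-41, Rational(-1, 550)) = Rational(41, 550)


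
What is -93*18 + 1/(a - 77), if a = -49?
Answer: -210925/126 ≈ -1674.0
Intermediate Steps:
-93*18 + 1/(a - 77) = -93*18 + 1/(-49 - 77) = -1674 + 1/(-126) = -1674 - 1/126 = -210925/126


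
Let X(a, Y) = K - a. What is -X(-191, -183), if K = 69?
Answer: -260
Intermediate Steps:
X(a, Y) = 69 - a
-X(-191, -183) = -(69 - 1*(-191)) = -(69 + 191) = -1*260 = -260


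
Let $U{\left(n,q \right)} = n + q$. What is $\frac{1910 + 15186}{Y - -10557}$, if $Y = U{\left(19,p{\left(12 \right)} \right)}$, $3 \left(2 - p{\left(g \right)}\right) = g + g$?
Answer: $\frac{8548}{5285} \approx 1.6174$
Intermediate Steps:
$p{\left(g \right)} = 2 - \frac{2 g}{3}$ ($p{\left(g \right)} = 2 - \frac{g + g}{3} = 2 - \frac{2 g}{3}$)
$Y = 13$ ($Y = 19 + \left(2 - 8\right) = 19 - 6 = 13$)
$\frac{1910 + 15186}{Y - -10557} = \frac{1910 + 15186}{13 - -10557} = \frac{17096}{13 + 10557} = \frac{17096}{10570} = 17096 \cdot \frac{1}{10570} = \frac{8548}{5285}$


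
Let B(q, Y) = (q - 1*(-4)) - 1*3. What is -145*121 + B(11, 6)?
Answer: -17533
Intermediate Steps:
B(q, Y) = 1 + q (B(q, Y) = (q + 4) - 3 = (4 + q) - 3 = 1 + q)
-145*121 + B(11, 6) = -145*121 + (1 + 11) = -17545 + 12 = -17533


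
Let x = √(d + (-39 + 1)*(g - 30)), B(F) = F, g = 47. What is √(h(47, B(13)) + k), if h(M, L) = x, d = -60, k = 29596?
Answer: √(29596 + I*√706) ≈ 172.03 + 0.0772*I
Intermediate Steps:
x = I*√706 (x = √(-60 + (-39 + 1)*(47 - 30)) = √(-60 - 38*17) = √(-60 - 646) = √(-706) = I*√706 ≈ 26.571*I)
h(M, L) = I*√706
√(h(47, B(13)) + k) = √(I*√706 + 29596) = √(29596 + I*√706)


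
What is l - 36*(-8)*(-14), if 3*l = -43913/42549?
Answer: -514716617/127647 ≈ -4032.3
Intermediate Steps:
l = -43913/127647 (l = (-43913/42549)/3 = (-43913*1/42549)/3 = (⅓)*(-43913/42549) = -43913/127647 ≈ -0.34402)
l - 36*(-8)*(-14) = -43913/127647 - 36*(-8)*(-14) = -43913/127647 + 288*(-14) = -43913/127647 - 4032 = -514716617/127647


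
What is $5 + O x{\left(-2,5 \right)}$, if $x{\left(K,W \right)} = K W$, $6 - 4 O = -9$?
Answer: $- \frac{65}{2} \approx -32.5$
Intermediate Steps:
$O = \frac{15}{4}$ ($O = \frac{3}{2} - - \frac{9}{4} = \frac{3}{2} + \frac{9}{4} = \frac{15}{4} \approx 3.75$)
$5 + O x{\left(-2,5 \right)} = 5 + \frac{15 \left(\left(-2\right) 5\right)}{4} = 5 + \frac{15}{4} \left(-10\right) = 5 - \frac{75}{2} = - \frac{65}{2}$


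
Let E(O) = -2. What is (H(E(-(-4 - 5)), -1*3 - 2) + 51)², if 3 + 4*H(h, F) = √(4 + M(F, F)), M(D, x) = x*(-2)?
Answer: (201 + √14)²/16 ≈ 2619.9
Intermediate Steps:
M(D, x) = -2*x
H(h, F) = -¾ + √(4 - 2*F)/4
(H(E(-(-4 - 5)), -1*3 - 2) + 51)² = ((-¾ + √(4 - 2*(-1*3 - 2))/4) + 51)² = ((-¾ + √(4 - 2*(-3 - 2))/4) + 51)² = ((-¾ + √(4 - 2*(-5))/4) + 51)² = ((-¾ + √(4 + 10)/4) + 51)² = ((-¾ + √14/4) + 51)² = (201/4 + √14/4)²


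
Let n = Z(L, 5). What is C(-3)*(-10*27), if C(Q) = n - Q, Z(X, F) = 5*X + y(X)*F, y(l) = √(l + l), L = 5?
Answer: -7560 - 1350*√10 ≈ -11829.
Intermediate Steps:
y(l) = √2*√l (y(l) = √(2*l) = √2*√l)
Z(X, F) = 5*X + F*√2*√X (Z(X, F) = 5*X + (√2*√X)*F = 5*X + F*√2*√X)
n = 25 + 5*√10 (n = 5*5 + 5*√2*√5 = 25 + 5*√10 ≈ 40.811)
C(Q) = 25 - Q + 5*√10 (C(Q) = (25 + 5*√10) - Q = 25 - Q + 5*√10)
C(-3)*(-10*27) = (25 - 1*(-3) + 5*√10)*(-10*27) = (25 + 3 + 5*√10)*(-270) = (28 + 5*√10)*(-270) = -7560 - 1350*√10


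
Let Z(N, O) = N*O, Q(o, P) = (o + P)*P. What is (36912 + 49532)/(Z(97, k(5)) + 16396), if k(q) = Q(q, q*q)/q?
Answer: 43222/15473 ≈ 2.7934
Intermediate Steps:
Q(o, P) = P*(P + o) (Q(o, P) = (P + o)*P = P*(P + o))
k(q) = q*(q + q²) (k(q) = ((q*q)*(q*q + q))/q = (q²*(q² + q))/q = (q²*(q + q²))/q = q*(q + q²))
(36912 + 49532)/(Z(97, k(5)) + 16396) = (36912 + 49532)/(97*(5²*(1 + 5)) + 16396) = 86444/(97*(25*6) + 16396) = 86444/(97*150 + 16396) = 86444/(14550 + 16396) = 86444/30946 = 86444*(1/30946) = 43222/15473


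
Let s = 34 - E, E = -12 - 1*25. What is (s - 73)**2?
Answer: 4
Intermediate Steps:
E = -37 (E = -12 - 25 = -37)
s = 71 (s = 34 - 1*(-37) = 34 + 37 = 71)
(s - 73)**2 = (71 - 73)**2 = (-2)**2 = 4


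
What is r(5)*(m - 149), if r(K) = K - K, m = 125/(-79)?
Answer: 0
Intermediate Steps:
m = -125/79 (m = 125*(-1/79) = -125/79 ≈ -1.5823)
r(K) = 0
r(5)*(m - 149) = 0*(-125/79 - 149) = 0*(-11896/79) = 0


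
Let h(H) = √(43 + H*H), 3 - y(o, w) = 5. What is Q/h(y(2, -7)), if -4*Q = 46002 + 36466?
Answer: -20617*√47/47 ≈ -3007.3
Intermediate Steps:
y(o, w) = -2 (y(o, w) = 3 - 1*5 = 3 - 5 = -2)
Q = -20617 (Q = -(46002 + 36466)/4 = -¼*82468 = -20617)
h(H) = √(43 + H²)
Q/h(y(2, -7)) = -20617/√(43 + (-2)²) = -20617/√(43 + 4) = -20617*√47/47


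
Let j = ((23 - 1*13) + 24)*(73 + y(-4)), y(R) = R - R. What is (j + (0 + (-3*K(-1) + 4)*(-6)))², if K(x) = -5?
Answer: 5607424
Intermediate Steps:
y(R) = 0
j = 2482 (j = ((23 - 1*13) + 24)*(73 + 0) = ((23 - 13) + 24)*73 = (10 + 24)*73 = 34*73 = 2482)
(j + (0 + (-3*K(-1) + 4)*(-6)))² = (2482 + (0 + (-3*(-5) + 4)*(-6)))² = (2482 + (0 + (15 + 4)*(-6)))² = (2482 + (0 + 19*(-6)))² = (2482 + (0 - 114))² = (2482 - 114)² = 2368² = 5607424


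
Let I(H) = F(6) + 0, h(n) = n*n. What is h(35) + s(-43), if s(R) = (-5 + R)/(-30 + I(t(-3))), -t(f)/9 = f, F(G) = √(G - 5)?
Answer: 35573/29 ≈ 1226.7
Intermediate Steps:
h(n) = n²
F(G) = √(-5 + G)
t(f) = -9*f
I(H) = 1 (I(H) = √(-5 + 6) + 0 = √1 + 0 = 1 + 0 = 1)
s(R) = 5/29 - R/29 (s(R) = (-5 + R)/(-30 + 1) = (-5 + R)/(-29) = (-5 + R)*(-1/29) = 5/29 - R/29)
h(35) + s(-43) = 35² + (5/29 - 1/29*(-43)) = 1225 + (5/29 + 43/29) = 1225 + 48/29 = 35573/29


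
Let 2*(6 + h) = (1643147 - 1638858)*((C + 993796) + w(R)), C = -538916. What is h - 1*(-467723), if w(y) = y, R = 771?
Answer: 1955222573/2 ≈ 9.7761e+8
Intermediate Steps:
h = 1954287127/2 (h = -6 + ((1643147 - 1638858)*((-538916 + 993796) + 771))/2 = -6 + (4289*(454880 + 771))/2 = -6 + (4289*455651)/2 = -6 + (½)*1954287139 = -6 + 1954287139/2 = 1954287127/2 ≈ 9.7714e+8)
h - 1*(-467723) = 1954287127/2 - 1*(-467723) = 1954287127/2 + 467723 = 1955222573/2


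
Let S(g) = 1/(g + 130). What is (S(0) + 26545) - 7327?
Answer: 2498341/130 ≈ 19218.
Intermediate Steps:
S(g) = 1/(130 + g)
(S(0) + 26545) - 7327 = (1/(130 + 0) + 26545) - 7327 = (1/130 + 26545) - 7327 = 3450851/130 - 7327 = 2498341/130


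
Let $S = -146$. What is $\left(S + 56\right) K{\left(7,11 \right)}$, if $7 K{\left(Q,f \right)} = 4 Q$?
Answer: $-360$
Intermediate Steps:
$K{\left(Q,f \right)} = \frac{4 Q}{7}$
$\left(S + 56\right) K{\left(7,11 \right)} = \left(-146 + 56\right) \frac{4}{7} \cdot 7 = \left(-90\right) 4 = -360$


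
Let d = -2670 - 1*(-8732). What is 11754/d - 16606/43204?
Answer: 14541223/9353666 ≈ 1.5546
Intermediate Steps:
d = 6062 (d = -2670 + 8732 = 6062)
11754/d - 16606/43204 = 11754/6062 - 16606/43204 = 11754*(1/6062) - 16606*1/43204 = 5877/3031 - 8303/21602 = 14541223/9353666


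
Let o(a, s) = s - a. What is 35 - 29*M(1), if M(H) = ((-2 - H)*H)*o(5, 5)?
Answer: 35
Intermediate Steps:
M(H) = 0 (M(H) = ((-2 - H)*H)*(5 - 1*5) = (H*(-2 - H))*(5 - 5) = (H*(-2 - H))*0 = 0)
35 - 29*M(1) = 35 - 29*0 = 35 + 0 = 35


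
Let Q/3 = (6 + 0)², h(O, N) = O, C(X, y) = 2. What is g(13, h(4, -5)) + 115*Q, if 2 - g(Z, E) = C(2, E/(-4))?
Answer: 12420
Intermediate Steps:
g(Z, E) = 0 (g(Z, E) = 2 - 1*2 = 2 - 2 = 0)
Q = 108 (Q = 3*(6 + 0)² = 3*6² = 3*36 = 108)
g(13, h(4, -5)) + 115*Q = 0 + 115*108 = 0 + 12420 = 12420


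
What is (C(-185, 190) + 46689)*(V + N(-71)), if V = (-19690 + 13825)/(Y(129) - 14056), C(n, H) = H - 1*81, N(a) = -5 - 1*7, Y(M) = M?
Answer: -7546598682/13927 ≈ -5.4187e+5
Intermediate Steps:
N(a) = -12 (N(a) = -5 - 7 = -12)
C(n, H) = -81 + H (C(n, H) = H - 81 = -81 + H)
V = 5865/13927 (V = (-19690 + 13825)/(129 - 14056) = -5865/(-13927) = -5865*(-1/13927) = 5865/13927 ≈ 0.42112)
(C(-185, 190) + 46689)*(V + N(-71)) = ((-81 + 190) + 46689)*(5865/13927 - 12) = (109 + 46689)*(-161259/13927) = 46798*(-161259/13927) = -7546598682/13927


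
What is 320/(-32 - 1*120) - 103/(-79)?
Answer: -1203/1501 ≈ -0.80147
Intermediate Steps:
320/(-32 - 1*120) - 103/(-79) = 320/(-32 - 120) - 103*(-1/79) = 320/(-152) + 103/79 = 320*(-1/152) + 103/79 = -40/19 + 103/79 = -1203/1501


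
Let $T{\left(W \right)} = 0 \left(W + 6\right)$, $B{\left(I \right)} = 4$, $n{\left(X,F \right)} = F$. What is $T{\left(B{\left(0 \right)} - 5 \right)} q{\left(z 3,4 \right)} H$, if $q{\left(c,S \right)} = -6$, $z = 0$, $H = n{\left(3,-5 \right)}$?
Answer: $0$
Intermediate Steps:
$H = -5$
$T{\left(W \right)} = 0$ ($T{\left(W \right)} = 0 \left(6 + W\right) = 0$)
$T{\left(B{\left(0 \right)} - 5 \right)} q{\left(z 3,4 \right)} H = 0 \left(-6\right) \left(-5\right) = 0 \left(-5\right) = 0$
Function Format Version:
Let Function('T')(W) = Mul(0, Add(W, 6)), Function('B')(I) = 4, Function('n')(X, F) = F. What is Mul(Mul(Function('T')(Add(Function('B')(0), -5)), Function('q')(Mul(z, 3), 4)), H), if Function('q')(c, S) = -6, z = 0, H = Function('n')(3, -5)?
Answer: 0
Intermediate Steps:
H = -5
Function('T')(W) = 0 (Function('T')(W) = Mul(0, Add(6, W)) = 0)
Mul(Mul(Function('T')(Add(Function('B')(0), -5)), Function('q')(Mul(z, 3), 4)), H) = Mul(Mul(0, -6), -5) = Mul(0, -5) = 0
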